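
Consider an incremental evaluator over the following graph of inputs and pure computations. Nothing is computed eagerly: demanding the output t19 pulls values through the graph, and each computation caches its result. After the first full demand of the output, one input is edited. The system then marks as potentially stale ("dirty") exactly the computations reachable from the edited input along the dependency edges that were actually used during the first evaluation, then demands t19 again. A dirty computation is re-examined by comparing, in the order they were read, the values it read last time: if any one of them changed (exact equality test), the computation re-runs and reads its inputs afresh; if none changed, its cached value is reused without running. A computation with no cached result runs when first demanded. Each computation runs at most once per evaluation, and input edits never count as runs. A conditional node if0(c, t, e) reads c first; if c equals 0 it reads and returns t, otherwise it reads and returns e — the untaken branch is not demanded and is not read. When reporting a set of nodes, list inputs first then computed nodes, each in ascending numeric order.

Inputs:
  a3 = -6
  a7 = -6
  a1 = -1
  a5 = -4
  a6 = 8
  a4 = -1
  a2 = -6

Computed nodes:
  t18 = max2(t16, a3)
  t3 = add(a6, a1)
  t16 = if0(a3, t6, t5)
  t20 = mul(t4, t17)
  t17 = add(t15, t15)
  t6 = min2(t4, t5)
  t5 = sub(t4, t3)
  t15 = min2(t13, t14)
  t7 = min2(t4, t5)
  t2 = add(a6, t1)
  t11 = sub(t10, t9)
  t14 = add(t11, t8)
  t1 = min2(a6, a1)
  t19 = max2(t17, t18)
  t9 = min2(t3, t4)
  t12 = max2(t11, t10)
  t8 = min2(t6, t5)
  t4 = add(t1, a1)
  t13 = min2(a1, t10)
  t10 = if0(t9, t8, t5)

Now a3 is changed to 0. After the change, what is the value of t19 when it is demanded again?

Initial pass — values computed on the first demand:
  t1 = min2(8, -1) = -1
  t3 = add(8, -1) = 7
  t4 = add(-1, -1) = -2
  t5 = sub(-2, 7) = -9
  t6 = min2(-2, -9) = -9
  t8 = min2(-9, -9) = -9
  t9 = min2(7, -2) = -2
  t10 = if0(t9=-2 -> else branch t5) = -9
  t11 = sub(-9, -2) = -7
  t13 = min2(-1, -9) = -9
  t14 = add(-7, -9) = -16
  t15 = min2(-9, -16) = -16
  t16 = if0(a3=-6 -> else branch t5) = -9
  t17 = add(-16, -16) = -32
  t18 = max2(-9, -6) = -6
  t19 = max2(-32, -6) = -6

Second demand — change propagation:
  t16: re-runs because a3 -6->0; new result -9 (unchanged).
  t18: re-runs because a3 -6->0; new result 0.
  t19: re-runs because t18 -6->0; new result 0.

t19 now evaluates to 0.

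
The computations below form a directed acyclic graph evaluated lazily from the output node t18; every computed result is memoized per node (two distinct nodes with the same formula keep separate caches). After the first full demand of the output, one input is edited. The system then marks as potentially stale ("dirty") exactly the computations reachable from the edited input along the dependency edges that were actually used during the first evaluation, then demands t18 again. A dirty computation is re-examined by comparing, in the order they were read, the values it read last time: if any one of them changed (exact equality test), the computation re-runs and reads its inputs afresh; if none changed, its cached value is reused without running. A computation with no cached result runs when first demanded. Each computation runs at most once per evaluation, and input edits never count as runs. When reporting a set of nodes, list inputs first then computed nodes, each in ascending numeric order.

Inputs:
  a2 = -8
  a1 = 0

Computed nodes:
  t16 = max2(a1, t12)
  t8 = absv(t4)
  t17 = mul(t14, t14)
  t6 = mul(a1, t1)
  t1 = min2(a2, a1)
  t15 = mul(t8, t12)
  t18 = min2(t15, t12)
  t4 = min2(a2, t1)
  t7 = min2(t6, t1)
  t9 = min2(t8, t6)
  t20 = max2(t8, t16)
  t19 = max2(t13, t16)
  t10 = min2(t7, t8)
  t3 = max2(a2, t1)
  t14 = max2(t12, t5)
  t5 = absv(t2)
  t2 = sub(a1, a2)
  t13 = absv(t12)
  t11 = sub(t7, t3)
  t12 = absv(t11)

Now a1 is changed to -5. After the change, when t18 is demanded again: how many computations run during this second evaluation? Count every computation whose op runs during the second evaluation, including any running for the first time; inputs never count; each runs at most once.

First demand of the output computes:
  t1 = min2(-8, 0) = -8
  t3 = max2(-8, -8) = -8
  t4 = min2(-8, -8) = -8
  t6 = mul(0, -8) = 0
  t7 = min2(0, -8) = -8
  t8 = absv(-8) = 8
  t11 = sub(-8, -8) = 0
  t12 = absv(0) = 0
  t15 = mul(8, 0) = 0
  t18 = min2(0, 0) = 0

After the edit, cleaning proceeds:
  t1: a read changed (a1 0->-5) — executes, giving -8 — identical to its old value.
  t3: dirty, but its reads are unchanged (a2 unchanged, t1 unchanged); cached -8 stands.
  t4: dirty, but its reads are unchanged (a2 unchanged, t1 unchanged); cached -8 stands.
  t6: a read changed (a1 0->-5) — executes, giving 40.
  t7: a read changed (t6 0->40) — executes, giving -8 — identical to its old value.
  t8: dirty, but its reads are unchanged (t4 unchanged); cached 8 stands.
  t11: dirty, but its reads are unchanged (t7 unchanged, t3 unchanged); cached 0 stands.
  t12: dirty, but its reads are unchanged (t11 unchanged); cached 0 stands.
  t15: dirty, but its reads are unchanged (t8 unchanged, t12 unchanged); cached 0 stands.
  t18: dirty, but its reads are unchanged (t15 unchanged, t12 unchanged); cached 0 stands.

Note where the cutoff bites: t3 is checked, finds nothing changed, and keeps its cache.

3 computations run: t1, t6, t7.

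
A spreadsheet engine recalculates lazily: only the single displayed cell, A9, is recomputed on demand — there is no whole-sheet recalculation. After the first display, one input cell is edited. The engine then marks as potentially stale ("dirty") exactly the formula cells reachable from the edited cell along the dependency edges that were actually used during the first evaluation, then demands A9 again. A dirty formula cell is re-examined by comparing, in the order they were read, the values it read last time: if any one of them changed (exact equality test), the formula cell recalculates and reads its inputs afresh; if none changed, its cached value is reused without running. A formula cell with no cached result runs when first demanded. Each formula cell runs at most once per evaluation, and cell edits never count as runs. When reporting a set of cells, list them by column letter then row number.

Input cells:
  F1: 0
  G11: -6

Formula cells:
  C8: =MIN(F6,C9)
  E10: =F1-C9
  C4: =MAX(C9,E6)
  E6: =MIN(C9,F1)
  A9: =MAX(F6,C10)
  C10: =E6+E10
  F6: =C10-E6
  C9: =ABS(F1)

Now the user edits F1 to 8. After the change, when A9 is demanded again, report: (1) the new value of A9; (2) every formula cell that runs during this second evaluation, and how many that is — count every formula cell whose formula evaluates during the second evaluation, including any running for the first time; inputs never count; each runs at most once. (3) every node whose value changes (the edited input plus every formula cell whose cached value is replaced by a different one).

First evaluation (everything demanded from the output):
  C9 = ABS(0) = 0
  E6 = MIN(0, 0) = 0
  E10 = 0 - 0 = 0
  C10 = 0 + 0 = 0
  F6 = 0 - 0 = 0
  A9 = MAX(0, 0) = 0

Propagation after the edit:
  C9: runs — F1 0->8; result 8.
  E6: runs — C9 0->8; F1 0->8; result 8.
  E10: runs — F1 0->8; C9 0->8; result 0 (same value as before).
  C10: runs — E6 0->8; result 8.
  F6: runs — C10 0->8; E6 0->8; result 0 (same value as before).
  A9: runs — C10 0->8; result 8.

New value of A9: 8.
Formula cells that run: A9, C9, C10, E6, E10, F6 — 6 in total.
Values that change: A9, C9, C10, E6, F1.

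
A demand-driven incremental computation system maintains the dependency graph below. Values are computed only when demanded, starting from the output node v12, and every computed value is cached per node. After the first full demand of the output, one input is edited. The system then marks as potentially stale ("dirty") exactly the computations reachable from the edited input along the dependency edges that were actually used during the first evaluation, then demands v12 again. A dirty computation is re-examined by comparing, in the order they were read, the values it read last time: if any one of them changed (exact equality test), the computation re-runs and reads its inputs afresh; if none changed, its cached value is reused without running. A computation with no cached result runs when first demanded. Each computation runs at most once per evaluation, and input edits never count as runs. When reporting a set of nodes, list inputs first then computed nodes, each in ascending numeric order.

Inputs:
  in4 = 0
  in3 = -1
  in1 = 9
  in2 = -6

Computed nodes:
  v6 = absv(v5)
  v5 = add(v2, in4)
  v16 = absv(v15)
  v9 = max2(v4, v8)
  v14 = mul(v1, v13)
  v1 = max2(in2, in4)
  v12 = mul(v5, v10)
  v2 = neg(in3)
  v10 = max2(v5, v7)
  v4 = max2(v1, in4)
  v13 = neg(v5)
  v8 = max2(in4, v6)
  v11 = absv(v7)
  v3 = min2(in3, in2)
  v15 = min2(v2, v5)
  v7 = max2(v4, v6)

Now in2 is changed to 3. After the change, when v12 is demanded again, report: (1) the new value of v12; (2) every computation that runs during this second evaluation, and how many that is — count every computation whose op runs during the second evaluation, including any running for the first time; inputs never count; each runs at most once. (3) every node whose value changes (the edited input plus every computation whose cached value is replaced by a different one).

First evaluation (everything demanded from the output):
  v1 = max2(-6, 0) = 0
  v2 = neg(-1) = 1
  v4 = max2(0, 0) = 0
  v5 = add(1, 0) = 1
  v6 = absv(1) = 1
  v7 = max2(0, 1) = 1
  v10 = max2(1, 1) = 1
  v12 = mul(1, 1) = 1

Propagation after the edit:
  v1: runs — in2 -6->3; result 3.
  v4: runs — v1 0->3; result 3.
  v7: runs — v4 0->3; result 3.
  v10: runs — v7 1->3; result 3.
  v12: runs — v10 1->3; result 3.

New value of v12: 3.
Computations that run: v1, v4, v7, v10, v12 — 5 in total.
Values that change: in2, v1, v4, v7, v10, v12.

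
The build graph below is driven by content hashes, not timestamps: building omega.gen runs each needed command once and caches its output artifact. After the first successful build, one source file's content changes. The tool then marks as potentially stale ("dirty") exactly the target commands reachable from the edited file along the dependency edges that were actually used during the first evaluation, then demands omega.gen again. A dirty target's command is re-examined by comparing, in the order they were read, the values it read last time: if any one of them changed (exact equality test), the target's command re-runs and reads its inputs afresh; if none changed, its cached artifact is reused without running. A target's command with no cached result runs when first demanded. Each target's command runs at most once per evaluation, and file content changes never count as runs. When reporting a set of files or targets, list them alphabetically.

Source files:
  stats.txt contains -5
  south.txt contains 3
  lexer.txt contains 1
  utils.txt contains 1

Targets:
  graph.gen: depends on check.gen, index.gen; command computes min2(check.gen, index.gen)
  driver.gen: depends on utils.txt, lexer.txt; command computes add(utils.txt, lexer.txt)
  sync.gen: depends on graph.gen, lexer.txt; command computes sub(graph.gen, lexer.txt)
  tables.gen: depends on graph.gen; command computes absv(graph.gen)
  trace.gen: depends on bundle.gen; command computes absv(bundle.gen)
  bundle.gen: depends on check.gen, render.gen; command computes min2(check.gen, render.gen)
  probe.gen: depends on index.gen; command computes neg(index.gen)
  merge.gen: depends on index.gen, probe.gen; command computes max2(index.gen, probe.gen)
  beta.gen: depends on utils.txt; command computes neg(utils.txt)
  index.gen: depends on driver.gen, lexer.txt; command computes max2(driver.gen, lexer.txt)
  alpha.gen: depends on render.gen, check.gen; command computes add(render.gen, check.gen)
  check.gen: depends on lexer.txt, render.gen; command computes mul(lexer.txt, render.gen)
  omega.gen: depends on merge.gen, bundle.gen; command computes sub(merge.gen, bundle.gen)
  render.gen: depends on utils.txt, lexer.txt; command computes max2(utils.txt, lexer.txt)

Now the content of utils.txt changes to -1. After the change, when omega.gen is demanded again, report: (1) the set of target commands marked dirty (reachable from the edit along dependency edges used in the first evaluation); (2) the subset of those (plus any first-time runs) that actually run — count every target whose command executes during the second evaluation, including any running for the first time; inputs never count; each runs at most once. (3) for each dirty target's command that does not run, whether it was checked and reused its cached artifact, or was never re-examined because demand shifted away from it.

Dirty set: bundle.gen, check.gen, driver.gen, index.gen, merge.gen, omega.gen, probe.gen, render.gen.
Run set: driver.gen, index.gen, merge.gen, omega.gen, probe.gen, render.gen (6 run).
Re-examined without running (cache reused): bundle.gen, check.gen.
The important point: at check.gen every value read last time is unchanged, so the dirty flag clears without a run.

Initial pass — values computed on the first demand:
  driver.gen = add(1, 1) = 2
  index.gen = max2(2, 1) = 2
  probe.gen = neg(2) = -2
  merge.gen = max2(2, -2) = 2
  render.gen = max2(1, 1) = 1
  check.gen = mul(1, 1) = 1
  bundle.gen = min2(1, 1) = 1
  omega.gen = sub(2, 1) = 1

Second demand — change propagation:
  driver.gen: re-runs because utils.txt 1->-1; new result 0.
  index.gen: re-runs because driver.gen 2->0; new result 1.
  probe.gen: re-runs because index.gen 2->1; new result -1.
  merge.gen: re-runs because index.gen 2->1; probe.gen -2->-1; new result 1.
  render.gen: re-runs because utils.txt 1->-1; new result 1 (unchanged).
  check.gen: re-examined; everything it read last time is the same (lexer.txt unchanged, render.gen unchanged) — cache 1 kept, no run.
  bundle.gen: re-examined; everything it read last time is the same (check.gen unchanged, render.gen unchanged) — cache 1 kept, no run.
  omega.gen: re-runs because merge.gen 2->1; new result 0.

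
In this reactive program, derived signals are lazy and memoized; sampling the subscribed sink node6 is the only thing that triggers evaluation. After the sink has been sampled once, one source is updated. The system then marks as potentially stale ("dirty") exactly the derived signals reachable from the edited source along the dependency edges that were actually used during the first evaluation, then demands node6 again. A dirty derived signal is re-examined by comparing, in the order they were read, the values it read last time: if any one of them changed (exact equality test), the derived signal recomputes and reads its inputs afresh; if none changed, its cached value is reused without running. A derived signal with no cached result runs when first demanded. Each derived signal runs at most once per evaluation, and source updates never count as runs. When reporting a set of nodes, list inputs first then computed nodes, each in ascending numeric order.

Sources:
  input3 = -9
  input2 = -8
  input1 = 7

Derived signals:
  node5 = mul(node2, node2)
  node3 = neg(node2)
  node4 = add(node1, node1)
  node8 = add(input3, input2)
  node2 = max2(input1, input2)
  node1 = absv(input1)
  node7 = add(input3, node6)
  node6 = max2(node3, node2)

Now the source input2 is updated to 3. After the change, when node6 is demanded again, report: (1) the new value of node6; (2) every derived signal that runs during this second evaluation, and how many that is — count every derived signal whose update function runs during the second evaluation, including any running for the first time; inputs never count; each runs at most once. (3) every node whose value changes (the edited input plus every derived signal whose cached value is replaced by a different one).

Demanding node6 again yields 7.
1 derived signals run: node2.
The nodes whose values change: input2.
Note the absorption at node2: it re-runs yet its value is the same, leaving the output's value untouched.

First demand of the output computes:
  node2 = max2(7, -8) = 7
  node3 = neg(7) = -7
  node6 = max2(-7, 7) = 7

After the edit, cleaning proceeds:
  node2: a read changed (input2 -8->3) — executes, giving 7 — identical to its old value.
  node3: dirty, but its reads are unchanged (node2 unchanged); cached -7 stands.
  node6: dirty, but its reads are unchanged (node3 unchanged, node2 unchanged); cached 7 stands.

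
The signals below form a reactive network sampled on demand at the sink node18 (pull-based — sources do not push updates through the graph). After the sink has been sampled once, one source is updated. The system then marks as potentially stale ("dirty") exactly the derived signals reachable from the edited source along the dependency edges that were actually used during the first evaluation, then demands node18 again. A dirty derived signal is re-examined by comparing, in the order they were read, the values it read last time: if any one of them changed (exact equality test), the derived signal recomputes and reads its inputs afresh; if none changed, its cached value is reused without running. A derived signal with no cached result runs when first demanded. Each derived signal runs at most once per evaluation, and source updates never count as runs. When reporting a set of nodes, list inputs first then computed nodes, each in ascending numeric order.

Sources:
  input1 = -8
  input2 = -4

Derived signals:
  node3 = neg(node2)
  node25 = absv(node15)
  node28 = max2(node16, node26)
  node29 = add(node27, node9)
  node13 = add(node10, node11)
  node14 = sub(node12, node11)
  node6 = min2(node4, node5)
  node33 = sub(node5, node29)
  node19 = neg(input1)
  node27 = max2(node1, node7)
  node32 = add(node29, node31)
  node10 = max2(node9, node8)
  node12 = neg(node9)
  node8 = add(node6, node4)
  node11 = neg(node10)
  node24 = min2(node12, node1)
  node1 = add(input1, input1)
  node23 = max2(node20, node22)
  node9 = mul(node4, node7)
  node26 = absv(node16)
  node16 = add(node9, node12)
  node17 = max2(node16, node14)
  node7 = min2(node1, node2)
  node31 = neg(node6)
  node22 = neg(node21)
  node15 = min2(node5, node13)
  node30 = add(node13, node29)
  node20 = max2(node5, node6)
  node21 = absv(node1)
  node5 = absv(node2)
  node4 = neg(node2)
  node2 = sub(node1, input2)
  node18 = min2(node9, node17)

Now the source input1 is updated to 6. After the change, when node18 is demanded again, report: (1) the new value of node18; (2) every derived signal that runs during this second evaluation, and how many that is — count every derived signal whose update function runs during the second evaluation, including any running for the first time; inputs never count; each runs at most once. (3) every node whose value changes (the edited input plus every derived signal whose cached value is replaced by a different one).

node18 now evaluates to -192.
Run set: node1, node2, node4, node5, node6, node7, node8, node9, node10, node11, node14, node17, node18 (13 run).
Changed values: input1, node1, node2, node4, node5, node6, node7, node8, node10, node11, node14, node17.
The important point: at node12 every value read last time is unchanged, so the dirty flag clears without a run.

Initial pass — values computed on the first demand:
  node1 = add(-8, -8) = -16
  node2 = sub(-16, -4) = -12
  node4 = neg(-12) = 12
  node5 = absv(-12) = 12
  node6 = min2(12, 12) = 12
  node7 = min2(-16, -12) = -16
  node8 = add(12, 12) = 24
  node9 = mul(12, -16) = -192
  node10 = max2(-192, 24) = 24
  node11 = neg(24) = -24
  node12 = neg(-192) = 192
  node14 = sub(192, -24) = 216
  node16 = add(-192, 192) = 0
  node17 = max2(0, 216) = 216
  node18 = min2(-192, 216) = -192

Second demand — change propagation:
  node1: re-runs because input1 -8->6; input1 -8->6; new result 12.
  node2: re-runs because node1 -16->12; new result 16.
  node4: re-runs because node2 -12->16; new result -16.
  node5: re-runs because node2 -12->16; new result 16.
  node6: re-runs because node4 12->-16; node5 12->16; new result -16.
  node7: re-runs because node1 -16->12; node2 -12->16; new result 12.
  node8: re-runs because node6 12->-16; node4 12->-16; new result -32.
  node9: re-runs because node4 12->-16; node7 -16->12; new result -192 (unchanged).
  node10: re-runs because node8 24->-32; new result -32.
  node11: re-runs because node10 24->-32; new result 32.
  node12: re-examined; everything it read last time is the same (node9 unchanged) — cache 192 kept, no run.
  node14: re-runs because node11 -24->32; new result 160.
  node16: re-examined; everything it read last time is the same (node9 unchanged, node12 unchanged) — cache 0 kept, no run.
  node17: re-runs because node14 216->160; new result 160.
  node18: re-runs because node17 216->160; new result -192 (unchanged).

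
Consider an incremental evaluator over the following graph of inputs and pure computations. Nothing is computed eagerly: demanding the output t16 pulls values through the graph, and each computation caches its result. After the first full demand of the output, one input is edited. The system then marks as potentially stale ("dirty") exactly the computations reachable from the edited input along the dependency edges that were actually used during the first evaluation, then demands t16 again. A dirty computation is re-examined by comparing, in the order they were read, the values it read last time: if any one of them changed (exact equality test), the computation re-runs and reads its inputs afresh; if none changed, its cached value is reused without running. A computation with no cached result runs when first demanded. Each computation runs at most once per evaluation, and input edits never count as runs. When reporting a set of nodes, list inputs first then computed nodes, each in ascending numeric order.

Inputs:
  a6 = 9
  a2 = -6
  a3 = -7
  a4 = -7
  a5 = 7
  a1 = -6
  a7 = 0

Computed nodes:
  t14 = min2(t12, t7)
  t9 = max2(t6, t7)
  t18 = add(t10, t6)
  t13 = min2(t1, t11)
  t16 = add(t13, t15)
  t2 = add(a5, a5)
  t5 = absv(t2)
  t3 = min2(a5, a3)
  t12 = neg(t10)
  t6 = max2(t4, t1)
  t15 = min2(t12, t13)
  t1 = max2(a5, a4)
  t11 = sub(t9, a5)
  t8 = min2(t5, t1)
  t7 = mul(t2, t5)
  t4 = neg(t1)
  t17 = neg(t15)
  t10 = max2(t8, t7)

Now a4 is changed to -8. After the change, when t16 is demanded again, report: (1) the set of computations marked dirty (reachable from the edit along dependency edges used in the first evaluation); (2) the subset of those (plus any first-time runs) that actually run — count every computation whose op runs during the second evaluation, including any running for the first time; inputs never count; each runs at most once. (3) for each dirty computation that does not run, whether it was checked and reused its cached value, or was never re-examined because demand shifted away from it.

Initial pass — values computed on the first demand:
  t1 = max2(7, -7) = 7
  t2 = add(7, 7) = 14
  t4 = neg(7) = -7
  t5 = absv(14) = 14
  t6 = max2(-7, 7) = 7
  t7 = mul(14, 14) = 196
  t8 = min2(14, 7) = 7
  t9 = max2(7, 196) = 196
  t10 = max2(7, 196) = 196
  t11 = sub(196, 7) = 189
  t12 = neg(196) = -196
  t13 = min2(7, 189) = 7
  t15 = min2(-196, 7) = -196
  t16 = add(7, -196) = -189

Second demand — change propagation:
  t1: re-runs because a4 -7->-8; new result 7 (unchanged).
  t4: re-examined; everything it read last time is the same (t1 unchanged) — cache -7 kept, no run.
  t6: re-examined; everything it read last time is the same (t4 unchanged, t1 unchanged) — cache 7 kept, no run.
  t8: re-examined; everything it read last time is the same (t5 unchanged, t1 unchanged) — cache 7 kept, no run.
  t9: re-examined; everything it read last time is the same (t6 unchanged, t7 unchanged) — cache 196 kept, no run.
  t10: re-examined; everything it read last time is the same (t8 unchanged, t7 unchanged) — cache 196 kept, no run.
  t11: re-examined; everything it read last time is the same (t9 unchanged, a5 unchanged) — cache 189 kept, no run.
  t12: re-examined; everything it read last time is the same (t10 unchanged) — cache -196 kept, no run.
  t13: re-examined; everything it read last time is the same (t1 unchanged, t11 unchanged) — cache 7 kept, no run.
  t15: re-examined; everything it read last time is the same (t12 unchanged, t13 unchanged) — cache -196 kept, no run.
  t16: re-examined; everything it read last time is the same (t13 unchanged, t15 unchanged) — cache -189 kept, no run.

The important point: t1 recomputes to an identical value, and the output ends up unchanged.

Dirty set: t1, t4, t6, t8, t9, t10, t11, t12, t13, t15, t16.
Run set: t1 (1 run).
Re-examined without running (cache reused): t4, t6, t8, t9, t10, t11, t12, t13, t15, t16.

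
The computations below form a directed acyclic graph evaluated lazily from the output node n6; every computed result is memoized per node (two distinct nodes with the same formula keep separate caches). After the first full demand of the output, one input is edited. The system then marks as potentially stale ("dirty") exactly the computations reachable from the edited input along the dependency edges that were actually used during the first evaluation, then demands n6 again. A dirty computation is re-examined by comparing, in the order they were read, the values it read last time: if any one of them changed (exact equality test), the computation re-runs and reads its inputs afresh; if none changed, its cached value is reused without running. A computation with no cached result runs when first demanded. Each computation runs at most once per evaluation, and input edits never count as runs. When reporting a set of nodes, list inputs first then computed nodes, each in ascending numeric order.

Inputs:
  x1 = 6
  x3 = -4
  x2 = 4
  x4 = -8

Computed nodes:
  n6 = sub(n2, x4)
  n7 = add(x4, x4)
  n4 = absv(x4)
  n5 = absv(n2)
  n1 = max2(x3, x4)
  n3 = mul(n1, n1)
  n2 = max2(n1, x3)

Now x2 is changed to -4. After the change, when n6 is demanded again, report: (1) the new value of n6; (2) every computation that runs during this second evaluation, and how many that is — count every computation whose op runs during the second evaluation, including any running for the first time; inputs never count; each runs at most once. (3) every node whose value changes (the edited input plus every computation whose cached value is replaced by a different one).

First demand of the output computes:
  n1 = max2(-4, -8) = -4
  n2 = max2(-4, -4) = -4
  n6 = sub(-4, -8) = 4

After the edit, cleaning proceeds:
  no node depends on x2 at all; the second demand re-runs nothing.

Note the shortcut — nothing in the graph depends on x2 at all, so no recomputation happens.

Demanding n6 again yields 4.
0 computations run: none.
The nodes whose values change: x2.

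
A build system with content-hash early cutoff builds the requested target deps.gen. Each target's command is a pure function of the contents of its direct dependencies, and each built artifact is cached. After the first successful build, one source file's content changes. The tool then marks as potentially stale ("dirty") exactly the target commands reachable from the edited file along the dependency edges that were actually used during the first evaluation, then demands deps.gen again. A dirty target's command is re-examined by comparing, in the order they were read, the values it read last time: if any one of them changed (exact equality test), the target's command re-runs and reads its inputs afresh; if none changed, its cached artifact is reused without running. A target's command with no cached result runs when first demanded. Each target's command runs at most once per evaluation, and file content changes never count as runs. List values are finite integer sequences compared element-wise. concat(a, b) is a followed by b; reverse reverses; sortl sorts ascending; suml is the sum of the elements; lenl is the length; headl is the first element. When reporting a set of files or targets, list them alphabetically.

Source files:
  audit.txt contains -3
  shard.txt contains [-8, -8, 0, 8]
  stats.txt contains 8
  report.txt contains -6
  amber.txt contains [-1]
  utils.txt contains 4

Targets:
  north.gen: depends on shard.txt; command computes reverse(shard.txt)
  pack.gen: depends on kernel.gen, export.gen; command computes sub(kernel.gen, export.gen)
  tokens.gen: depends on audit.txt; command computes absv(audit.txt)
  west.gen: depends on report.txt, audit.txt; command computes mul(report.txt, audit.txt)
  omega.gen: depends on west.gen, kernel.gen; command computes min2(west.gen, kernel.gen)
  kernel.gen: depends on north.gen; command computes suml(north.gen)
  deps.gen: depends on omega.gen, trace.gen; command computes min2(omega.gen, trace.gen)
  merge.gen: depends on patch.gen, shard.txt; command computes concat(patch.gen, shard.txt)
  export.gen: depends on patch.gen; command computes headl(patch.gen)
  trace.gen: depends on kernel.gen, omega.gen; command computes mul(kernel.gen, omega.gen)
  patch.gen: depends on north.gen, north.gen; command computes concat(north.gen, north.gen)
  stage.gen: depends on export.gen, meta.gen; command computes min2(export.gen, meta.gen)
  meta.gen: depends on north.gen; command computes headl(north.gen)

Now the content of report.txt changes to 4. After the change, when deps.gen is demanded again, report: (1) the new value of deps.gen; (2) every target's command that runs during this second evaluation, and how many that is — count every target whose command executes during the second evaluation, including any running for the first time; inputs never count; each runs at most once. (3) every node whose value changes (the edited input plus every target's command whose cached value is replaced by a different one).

New value of deps.gen: -12.
Target commands that run: deps.gen, omega.gen, trace.gen, west.gen — 4 in total.
Values that change: deps.gen, omega.gen, report.txt, trace.gen, west.gen.

First evaluation (everything demanded from the output):
  north.gen = reverse([-8, -8, 0, 8]) = [8, 0, -8, -8]
  kernel.gen = suml([8, 0, -8, -8]) = -8
  west.gen = mul(-6, -3) = 18
  omega.gen = min2(18, -8) = -8
  trace.gen = mul(-8, -8) = 64
  deps.gen = min2(-8, 64) = -8

Propagation after the edit:
  west.gen: runs — report.txt -6->4; result -12.
  omega.gen: runs — west.gen 18->-12; result -12.
  trace.gen: runs — omega.gen -8->-12; result 96.
  deps.gen: runs — omega.gen -8->-12; trace.gen 64->96; result -12.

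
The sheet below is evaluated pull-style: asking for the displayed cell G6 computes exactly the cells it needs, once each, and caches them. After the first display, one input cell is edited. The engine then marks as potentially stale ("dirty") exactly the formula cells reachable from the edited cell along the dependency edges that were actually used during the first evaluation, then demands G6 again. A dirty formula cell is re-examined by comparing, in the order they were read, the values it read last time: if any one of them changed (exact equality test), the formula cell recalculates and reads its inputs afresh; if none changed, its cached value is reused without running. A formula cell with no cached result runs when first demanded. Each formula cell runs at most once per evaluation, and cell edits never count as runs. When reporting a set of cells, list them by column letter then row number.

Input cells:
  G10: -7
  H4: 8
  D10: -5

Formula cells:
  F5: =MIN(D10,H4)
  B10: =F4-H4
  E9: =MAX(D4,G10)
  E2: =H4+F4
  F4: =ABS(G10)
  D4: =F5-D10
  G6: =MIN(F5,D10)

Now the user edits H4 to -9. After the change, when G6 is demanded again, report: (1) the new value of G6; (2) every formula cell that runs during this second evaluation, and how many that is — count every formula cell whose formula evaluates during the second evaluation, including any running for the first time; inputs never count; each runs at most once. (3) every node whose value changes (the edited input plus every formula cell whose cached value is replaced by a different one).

First demand of the output computes:
  F5 = MIN(-5, 8) = -5
  G6 = MIN(-5, -5) = -5

After the edit, cleaning proceeds:
  F5: a read changed (H4 8->-9) — executes, giving -9.
  G6: a read changed (F5 -5->-9) — executes, giving -9.

Demanding G6 again yields -9.
2 formula cells run: F5, G6.
The nodes whose values change: F5, G6, H4.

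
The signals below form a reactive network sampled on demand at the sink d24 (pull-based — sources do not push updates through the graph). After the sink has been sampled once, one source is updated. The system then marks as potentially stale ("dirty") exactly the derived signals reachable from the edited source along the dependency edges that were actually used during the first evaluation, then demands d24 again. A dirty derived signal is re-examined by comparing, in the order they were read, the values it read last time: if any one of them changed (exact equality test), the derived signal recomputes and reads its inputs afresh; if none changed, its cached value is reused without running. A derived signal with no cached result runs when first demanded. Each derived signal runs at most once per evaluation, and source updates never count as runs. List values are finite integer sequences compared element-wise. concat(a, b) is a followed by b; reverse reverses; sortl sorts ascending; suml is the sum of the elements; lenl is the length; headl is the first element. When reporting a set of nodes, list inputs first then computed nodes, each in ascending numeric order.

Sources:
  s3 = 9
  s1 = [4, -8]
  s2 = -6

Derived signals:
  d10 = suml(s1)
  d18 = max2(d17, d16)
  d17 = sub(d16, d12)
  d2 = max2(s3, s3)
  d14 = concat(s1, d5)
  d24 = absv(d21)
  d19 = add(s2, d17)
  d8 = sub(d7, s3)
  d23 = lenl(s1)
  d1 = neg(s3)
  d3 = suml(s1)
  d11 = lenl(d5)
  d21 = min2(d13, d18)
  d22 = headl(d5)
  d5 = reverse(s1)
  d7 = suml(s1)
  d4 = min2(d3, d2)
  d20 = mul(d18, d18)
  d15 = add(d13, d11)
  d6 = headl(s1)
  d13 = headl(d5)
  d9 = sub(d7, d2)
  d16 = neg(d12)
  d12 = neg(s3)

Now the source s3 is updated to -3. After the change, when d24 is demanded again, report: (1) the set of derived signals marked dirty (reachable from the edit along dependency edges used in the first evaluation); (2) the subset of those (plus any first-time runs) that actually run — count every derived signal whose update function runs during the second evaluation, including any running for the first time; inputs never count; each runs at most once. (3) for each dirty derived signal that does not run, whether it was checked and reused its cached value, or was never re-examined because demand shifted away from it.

Dirty set: d12, d16, d17, d18, d21, d24.
Run set: d12, d16, d17, d18, d21 (5 run).
Re-examined without running (cache reused): d24.
The important point: d21 recomputes to an identical value, and the output ends up unchanged.

Initial pass — values computed on the first demand:
  d5 = reverse([4, -8]) = [-8, 4]
  d12 = neg(9) = -9
  d13 = headl([-8, 4]) = -8
  d16 = neg(-9) = 9
  d17 = sub(9, -9) = 18
  d18 = max2(18, 9) = 18
  d21 = min2(-8, 18) = -8
  d24 = absv(-8) = 8

Second demand — change propagation:
  d12: re-runs because s3 9->-3; new result 3.
  d16: re-runs because d12 -9->3; new result -3.
  d17: re-runs because d16 9->-3; d12 -9->3; new result -6.
  d18: re-runs because d17 18->-6; d16 9->-3; new result -3.
  d21: re-runs because d18 18->-3; new result -8 (unchanged).
  d24: re-examined; everything it read last time is the same (d21 unchanged) — cache 8 kept, no run.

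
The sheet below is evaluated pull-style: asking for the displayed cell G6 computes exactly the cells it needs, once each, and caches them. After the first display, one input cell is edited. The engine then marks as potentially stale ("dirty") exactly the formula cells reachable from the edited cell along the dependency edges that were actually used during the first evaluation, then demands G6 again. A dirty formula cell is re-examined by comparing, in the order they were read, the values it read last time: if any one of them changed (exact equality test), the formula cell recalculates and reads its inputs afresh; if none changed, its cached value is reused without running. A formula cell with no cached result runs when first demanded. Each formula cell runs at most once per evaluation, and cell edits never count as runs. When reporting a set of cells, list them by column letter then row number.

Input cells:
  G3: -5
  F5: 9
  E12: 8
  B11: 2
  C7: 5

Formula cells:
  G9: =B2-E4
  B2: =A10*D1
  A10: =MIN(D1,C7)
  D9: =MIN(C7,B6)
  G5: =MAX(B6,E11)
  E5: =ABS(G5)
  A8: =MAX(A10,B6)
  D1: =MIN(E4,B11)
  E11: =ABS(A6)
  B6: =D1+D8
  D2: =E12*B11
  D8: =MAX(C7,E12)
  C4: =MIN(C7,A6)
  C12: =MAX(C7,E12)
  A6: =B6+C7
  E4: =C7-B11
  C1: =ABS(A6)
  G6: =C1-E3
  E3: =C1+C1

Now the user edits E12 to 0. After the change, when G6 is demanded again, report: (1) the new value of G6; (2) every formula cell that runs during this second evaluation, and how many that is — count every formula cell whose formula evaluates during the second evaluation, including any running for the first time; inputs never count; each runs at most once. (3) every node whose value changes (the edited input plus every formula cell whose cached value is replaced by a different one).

Demanding G6 again yields -12.
6 formula cells run: A6, B6, C1, D8, E3, G6.
The nodes whose values change: A6, B6, C1, D8, E3, E12, G6.

First demand of the output computes:
  D8 = MAX(5, 8) = 8
  E4 = 5 - 2 = 3
  D1 = MIN(3, 2) = 2
  B6 = 2 + 8 = 10
  A6 = 10 + 5 = 15
  C1 = ABS(15) = 15
  E3 = 15 + 15 = 30
  G6 = 15 - 30 = -15

After the edit, cleaning proceeds:
  D8: a read changed (E12 8->0) — executes, giving 5.
  B6: a read changed (D8 8->5) — executes, giving 7.
  A6: a read changed (B6 10->7) — executes, giving 12.
  C1: a read changed (A6 15->12) — executes, giving 12.
  E3: a read changed (C1 15->12; C1 15->12) — executes, giving 24.
  G6: a read changed (C1 15->12; E3 30->24) — executes, giving -12.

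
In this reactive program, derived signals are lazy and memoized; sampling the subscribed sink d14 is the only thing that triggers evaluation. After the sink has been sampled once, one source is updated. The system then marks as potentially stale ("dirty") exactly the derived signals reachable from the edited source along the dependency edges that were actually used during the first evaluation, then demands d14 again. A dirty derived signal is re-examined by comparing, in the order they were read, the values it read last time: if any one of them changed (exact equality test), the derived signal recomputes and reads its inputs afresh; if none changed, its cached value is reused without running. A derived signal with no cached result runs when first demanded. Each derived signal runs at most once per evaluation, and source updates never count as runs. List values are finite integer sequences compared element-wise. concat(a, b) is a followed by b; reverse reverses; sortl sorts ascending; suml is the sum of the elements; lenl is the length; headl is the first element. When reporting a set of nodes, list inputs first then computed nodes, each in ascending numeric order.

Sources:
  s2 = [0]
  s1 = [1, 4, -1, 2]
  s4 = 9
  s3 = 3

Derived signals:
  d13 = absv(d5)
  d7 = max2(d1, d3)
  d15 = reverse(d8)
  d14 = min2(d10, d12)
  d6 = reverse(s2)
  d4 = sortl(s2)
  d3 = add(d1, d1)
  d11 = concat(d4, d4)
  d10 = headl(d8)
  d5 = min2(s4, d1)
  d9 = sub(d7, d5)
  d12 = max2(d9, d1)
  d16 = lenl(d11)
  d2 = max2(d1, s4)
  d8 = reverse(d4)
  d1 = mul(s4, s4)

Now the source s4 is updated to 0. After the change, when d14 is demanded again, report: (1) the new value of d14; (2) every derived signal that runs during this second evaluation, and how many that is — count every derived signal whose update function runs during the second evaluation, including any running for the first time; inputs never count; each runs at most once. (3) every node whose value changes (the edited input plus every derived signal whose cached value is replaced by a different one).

Demanding d14 again yields 0.
7 derived signals run: d1, d3, d5, d7, d9, d12, d14.
The nodes whose values change: s4, d1, d3, d5, d7, d9, d12.

First demand of the output computes:
  d1 = mul(9, 9) = 81
  d3 = add(81, 81) = 162
  d4 = sortl([0]) = [0]
  d5 = min2(9, 81) = 9
  d7 = max2(81, 162) = 162
  d8 = reverse([0]) = [0]
  d9 = sub(162, 9) = 153
  d10 = headl([0]) = 0
  d12 = max2(153, 81) = 153
  d14 = min2(0, 153) = 0

After the edit, cleaning proceeds:
  d1: a read changed (s4 9->0; s4 9->0) — executes, giving 0.
  d3: a read changed (d1 81->0; d1 81->0) — executes, giving 0.
  d5: a read changed (s4 9->0; d1 81->0) — executes, giving 0.
  d7: a read changed (d1 81->0; d3 162->0) — executes, giving 0.
  d9: a read changed (d7 162->0; d5 9->0) — executes, giving 0.
  d12: a read changed (d9 153->0; d1 81->0) — executes, giving 0.
  d14: a read changed (d12 153->0) — executes, giving 0 — identical to its old value.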